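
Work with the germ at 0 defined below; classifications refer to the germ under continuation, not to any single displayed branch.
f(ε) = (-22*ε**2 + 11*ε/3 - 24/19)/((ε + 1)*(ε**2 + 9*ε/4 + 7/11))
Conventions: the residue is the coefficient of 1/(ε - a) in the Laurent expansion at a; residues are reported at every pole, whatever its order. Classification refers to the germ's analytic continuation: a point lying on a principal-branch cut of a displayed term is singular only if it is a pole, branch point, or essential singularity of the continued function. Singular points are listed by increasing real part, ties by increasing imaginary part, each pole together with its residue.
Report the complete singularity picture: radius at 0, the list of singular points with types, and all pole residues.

Radius of convergence at 0: 9/8 - (1/88)*sqrt(4873).
At -9/8 - (1/88)*sqrt(4873): a pole of order 1; residue -50699/1539 - (276595/681777)*sqrt(4873).
At -1: a pole of order 1; residue 67540/1539.
At -9/8 + (1/88)*sqrt(4873): a pole of order 1; residue -50699/1539 + (276595/681777)*sqrt(4873).

Denominator factor (ε + 1): pole of order 1 at -1, modulus 1.
Denominator factor (ε**2 + 9*ε/4 + 7/11): discriminant 443/176, real irrational roots -9/8 + (1/88)*sqrt(4873) and -9/8 - (1/88)*sqrt(4873); poles of order 1, moduli 9/8 - (1/88)*sqrt(4873) and 9/8 + (1/88)*sqrt(4873).
The radius of convergence is the smallest modulus among the singular points: 9/8 - (1/88)*sqrt(4873).
The factor ε**2 + 9*ε/4 + 7/11 splits as (ε - a)(ε - a') with a = -9/8 - (1/88)*sqrt(4873), a' = -9/8 + (1/88)*sqrt(4873). At the order-1 pole a set g(ε) = (ε - a)*f(ε) = [(-22*ε**2 + 11*ε/3 - 24/19)/(ε + 1)] / (ε - a').
Simple pole: residue = g(a) at a = -9/8 - (1/88)*sqrt(4873), which is -50699/1539 - (276595/681777)*sqrt(4873).
At the order-1 pole -1 set g(ε) = (ε - (-1))*f(ε) = (-22*ε**2 + 11*ε/3 - 24/19)/(ε**2 + 9*ε/4 + 7/11).
Simple pole: residue = g(a) at a = -1, which is 67540/1539.
The factor ε**2 + 9*ε/4 + 7/11 splits as (ε - a)(ε - a') with a = -9/8 + (1/88)*sqrt(4873), a' = -9/8 - (1/88)*sqrt(4873). At the order-1 pole a set g(ε) = (ε - a)*f(ε) = [(-22*ε**2 + 11*ε/3 - 24/19)/(ε + 1)] / (ε - a').
Simple pole: residue = g(a) at a = -9/8 + (1/88)*sqrt(4873), which is -50699/1539 + (276595/681777)*sqrt(4873).
List the singular points by increasing real part (a conjugate pair: the negative imaginary part first).


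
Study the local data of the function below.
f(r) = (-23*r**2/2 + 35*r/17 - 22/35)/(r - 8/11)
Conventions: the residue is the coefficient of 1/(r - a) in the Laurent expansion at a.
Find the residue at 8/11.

At the order-1 pole 8/11 set g(r) = (r - (8/11))*f(r) = -23*r**2/2 + 35*r/17 - 22/35.
Simple pole: residue = g(a) at a = 8/11, which is -375374/71995.

The residue is -375374/71995.


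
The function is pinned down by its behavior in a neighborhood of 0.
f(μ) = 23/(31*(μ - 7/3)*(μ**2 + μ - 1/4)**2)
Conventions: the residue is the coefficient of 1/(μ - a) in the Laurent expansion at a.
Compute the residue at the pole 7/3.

At the order-1 pole 7/3 set g(μ) = (μ - (7/3))*f(μ) = 23/(31*(μ**2 + μ - 1/4)**2).
Simple pole: residue = g(a) at a = 7/3, which is 29808/2276671.

The residue is 29808/2276671.


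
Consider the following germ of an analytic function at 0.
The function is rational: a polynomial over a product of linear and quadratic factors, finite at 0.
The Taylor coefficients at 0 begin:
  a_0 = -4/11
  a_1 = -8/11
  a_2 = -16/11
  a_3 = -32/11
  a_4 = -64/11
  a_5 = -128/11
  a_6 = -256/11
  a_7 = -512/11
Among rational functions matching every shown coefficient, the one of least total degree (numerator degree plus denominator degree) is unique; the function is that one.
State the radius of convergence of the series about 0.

The radius of convergence is 1/2.

No rational of total degree below 1 reproduces all 8 coefficients; solving the [0/1] Pade equations on them gives f(w) = 2/(11*(w - 1/2)), whose expansion matches every shown term.
Denominator factor (w - 1/2): pole of order 1 at 1/2, modulus 1/2.
The radius of convergence is the smallest modulus among the singular points: 1/2.


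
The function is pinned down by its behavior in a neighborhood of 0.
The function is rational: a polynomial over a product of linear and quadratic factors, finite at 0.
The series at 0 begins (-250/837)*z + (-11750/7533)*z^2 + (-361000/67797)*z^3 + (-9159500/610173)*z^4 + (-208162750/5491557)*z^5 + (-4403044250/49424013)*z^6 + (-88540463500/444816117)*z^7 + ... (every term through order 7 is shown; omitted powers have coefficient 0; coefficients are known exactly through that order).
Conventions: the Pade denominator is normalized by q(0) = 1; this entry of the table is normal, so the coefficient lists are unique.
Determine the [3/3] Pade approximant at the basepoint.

Taylor coefficients needed (read off): a_0 = 0, a_1 = -250/837, a_2 = -11750/7533, a_3 = -361000/67797, a_4 = -9159500/610173, a_5 = -208162750/5491557, a_6 = -4403044250/49424013.
Write the denominator as Q(z) = 1 + q1*z + q2*z^2 + q3*z^3. Requiring Q*f - P = O(z^7) with deg P <= 3 kills the coefficients of z^4..z^6 in Q*f:
  z^4: a_4 + q1*a_3 + q2*a_2 + q3*a_1 = 0, i.e. -9159500/610173 + (-361000/67797)*q1 + (-11750/7533)*q2 + (-250/837)*q3 = 0.
  z^5: a_5 + q1*a_4 + q2*a_3 + q3*a_2 = 0, i.e. -208162750/5491557 + (-9159500/610173)*q1 + (-361000/67797)*q2 + (-11750/7533)*q3 = 0.
  z^6: a_6 + q1*a_5 + q2*a_4 + q3*a_3 = 0, i.e. -4403044250/49424013 + (-208162750/5491557)*q1 + (-9159500/610173)*q2 + (-361000/67797)*q3 = 0.
Solving this linear system: q1 = -5101/1017, q2 = 25625/3051, q3 = -129125/27459.
The numerator is Q*f truncated at degree 3: P0 = a_0 = 0; P1 = a_1 + q1*a_0 = -250/837; P2 = a_2 + q1*a_1 + q2*a_0 = -17500/283743; P3 = a_3 + q1*a_2 + q2*a_1 + q3*a_0 = -25000/2553687.

The Pade approximant has numerator coefficients [0, -250/837, -17500/283743, -25000/2553687]; denominator coefficients [1, -5101/1017, 25625/3051, -129125/27459].


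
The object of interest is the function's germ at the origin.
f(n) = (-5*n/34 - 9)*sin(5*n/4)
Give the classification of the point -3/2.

There is no denominator, hence no pole anywhere.
The factor sin(5*n/4) is entire.
So the germ continues analytically to -3/2.

The point is a regular point.


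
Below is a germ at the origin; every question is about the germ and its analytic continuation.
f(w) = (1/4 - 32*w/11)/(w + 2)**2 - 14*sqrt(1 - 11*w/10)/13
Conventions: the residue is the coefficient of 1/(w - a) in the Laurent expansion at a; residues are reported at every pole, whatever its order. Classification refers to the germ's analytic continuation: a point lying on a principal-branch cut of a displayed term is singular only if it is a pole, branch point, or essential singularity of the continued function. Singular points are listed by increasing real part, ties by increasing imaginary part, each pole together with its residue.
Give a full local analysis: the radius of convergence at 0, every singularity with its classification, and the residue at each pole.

Denominator factor (w + 2)^2: pole of order 2 at -2, modulus 2.
Branch term (-14/13)*sqrt(1 - w/(10/11)): its argument vanishes at w = 10/11, a square-root branch point, modulus 10/11.
The radius of convergence is the smallest modulus among the singular points: 10/11.
The branch term is analytic at -2 and contributes nothing to the residue; only the rational part matters.
At the order-2 pole -2 set g(w) = (w - (-2))^2*(rational part) = 1/4 - 32*w/11.
Order-2 pole: residue = g'(a); g'(-2) = -32/11, so the residue is -32/11.
List the singular points by increasing real part (a conjugate pair: the negative imaginary part first).

Radius of convergence at 0: 10/11.
At -2: a pole of order 2; residue -32/11.
At 10/11: an algebraic (square-root) branch point.


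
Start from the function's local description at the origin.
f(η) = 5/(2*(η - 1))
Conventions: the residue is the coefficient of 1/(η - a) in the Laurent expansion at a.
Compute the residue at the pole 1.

At the order-1 pole 1 set g(η) = (η - (1))*f(η) = 5/2.
Simple pole: residue = g(a) at a = 1, which is 5/2.

The residue is 5/2.


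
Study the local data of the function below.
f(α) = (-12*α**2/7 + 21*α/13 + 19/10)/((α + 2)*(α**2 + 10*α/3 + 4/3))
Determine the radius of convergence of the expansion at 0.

Denominator factor (α + 2): pole of order 1 at -2, modulus 2.
Denominator factor (α**2 + 10*α/3 + 4/3): discriminant 52/9, real irrational roots -5/3 + (1/3)*sqrt(13) and -5/3 - (1/3)*sqrt(13); poles of order 1, moduli 5/3 - (1/3)*sqrt(13) and 5/3 + (1/3)*sqrt(13).
The radius of convergence is the smallest modulus among the singular points: 5/3 - (1/3)*sqrt(13).

The radius of convergence is 5/3 - (1/3)*sqrt(13).


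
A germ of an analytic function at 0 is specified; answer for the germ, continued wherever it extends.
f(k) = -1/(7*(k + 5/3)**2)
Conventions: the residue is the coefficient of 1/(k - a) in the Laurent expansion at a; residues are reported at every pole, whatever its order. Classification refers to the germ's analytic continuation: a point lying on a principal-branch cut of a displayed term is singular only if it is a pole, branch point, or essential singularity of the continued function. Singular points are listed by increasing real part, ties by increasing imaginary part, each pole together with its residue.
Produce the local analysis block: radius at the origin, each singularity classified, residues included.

Radius of convergence at 0: 5/3.
At -5/3: a pole of order 2; residue 0.

Denominator factor (k + 5/3)^2: pole of order 2 at -5/3, modulus 5/3.
The radius of convergence is the smallest modulus among the singular points: 5/3.
At the order-2 pole -5/3 set g(k) = (k - (-5/3))^2*f(k) = -1/7.
Order-2 pole: residue = g'(a); g'(-5/3) = 0, so the residue is 0.


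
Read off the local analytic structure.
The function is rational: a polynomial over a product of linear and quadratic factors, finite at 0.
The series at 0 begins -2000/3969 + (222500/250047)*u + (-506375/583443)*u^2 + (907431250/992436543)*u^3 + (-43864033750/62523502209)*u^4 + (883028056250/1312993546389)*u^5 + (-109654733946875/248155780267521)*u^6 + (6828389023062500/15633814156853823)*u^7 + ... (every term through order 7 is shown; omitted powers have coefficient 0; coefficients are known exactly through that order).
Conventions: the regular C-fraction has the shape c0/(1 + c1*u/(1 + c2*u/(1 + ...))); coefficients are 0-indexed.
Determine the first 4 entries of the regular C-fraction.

The regular C-fraction coefficients are [-2000/3969, 445/252, -3166/4005, -19561079/202877280].

Taylor coefficients (read off): a_0 = -2000/3969, a_1 = 222500/250047, a_2 = -506375/583443, a_3 = 907431250/992436543.
c0 = a_0 = -2000/3969. Peel one level at a time: if S = 1 + c*u/S' with S'(0) = 1, then c is the u-coefficient of S and S' = c*u/(S - 1).
S_1 = c0/f = 1 + (445/252)*u + (1583/1134)*u^2 + ...; c1 = 445/252.
S_2 = c1*u/(S_1 - 1) = 1 + (-3166/4005)*u + (-19561079/256640400)*u^2 + ...; c2 = -3166/4005.
S_3 = c2*u/(S_2 - 1) = 1 + (-19561079/202877280)*u + ...; c3 = -19561079/202877280.


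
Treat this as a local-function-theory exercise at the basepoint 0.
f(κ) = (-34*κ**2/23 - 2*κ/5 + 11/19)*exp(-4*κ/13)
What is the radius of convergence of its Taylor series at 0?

The radius of convergence is infinite.

The factor exp(-4*κ/13) is entire and contributes no finite singular point.
The polynomial part has no poles.
No finite singular points: the Taylor series at 0 converges everywhere.


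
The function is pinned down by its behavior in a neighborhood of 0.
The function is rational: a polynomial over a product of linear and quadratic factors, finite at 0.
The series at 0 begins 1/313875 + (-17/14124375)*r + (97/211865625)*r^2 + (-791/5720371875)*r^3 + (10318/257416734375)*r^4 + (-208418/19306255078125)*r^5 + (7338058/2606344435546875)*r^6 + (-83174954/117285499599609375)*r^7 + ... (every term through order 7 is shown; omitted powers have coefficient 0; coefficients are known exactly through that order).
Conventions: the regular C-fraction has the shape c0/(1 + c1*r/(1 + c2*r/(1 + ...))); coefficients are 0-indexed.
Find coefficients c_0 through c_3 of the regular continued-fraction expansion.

Taylor coefficients (read off): a_0 = 1/313875, a_1 = -17/14124375, a_2 = 97/211865625, a_3 = -791/5720371875.
c0 = a_0 = 1/313875. Peel one level at a time: if S = 1 + c*r/S' with S'(0) = 1, then c is the r-coefficient of S and S' = c*r/(S - 1).
S_1 = c0/f = 1 + (17/45)*r + (-2/2025)*r^2 + ...; c1 = 17/45.
S_2 = c1*r/(S_1 - 1) = 1 + (2/765)*r + (17446/585225)*r^2 + ...; c2 = 2/765.
S_3 = c2*r/(S_2 - 1) = 1 + (-8723/765)*r + ...; c3 = -8723/765.

The regular C-fraction coefficients are [1/313875, 17/45, 2/765, -8723/765].


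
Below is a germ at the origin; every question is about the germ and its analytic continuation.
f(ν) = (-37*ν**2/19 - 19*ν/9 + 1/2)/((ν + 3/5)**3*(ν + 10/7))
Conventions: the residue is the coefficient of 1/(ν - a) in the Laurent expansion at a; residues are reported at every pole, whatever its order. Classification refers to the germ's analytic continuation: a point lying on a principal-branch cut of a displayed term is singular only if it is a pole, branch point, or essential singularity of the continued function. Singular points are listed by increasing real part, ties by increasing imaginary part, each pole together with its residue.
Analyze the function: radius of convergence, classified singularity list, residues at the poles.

Radius of convergence at 0: 3/5.
At -10/7: a pole of order 1; residue 6720875/8341038.
At -3/5: a pole of order 3; residue -6720875/8341038.

Denominator factor (ν + 3/5)^3: pole of order 3 at -3/5, modulus 3/5.
Denominator factor (ν + 10/7): pole of order 1 at -10/7, modulus 10/7.
The radius of convergence is the smallest modulus among the singular points: 3/5.
At the order-1 pole -10/7 set g(ν) = (ν - (-10/7))*f(ν) = (-37*ν**2/19 - 19*ν/9 + 1/2)/(ν + 3/5)**3.
Simple pole: residue = g(a) at a = -10/7, which is 6720875/8341038.
At the order-3 pole -3/5 set g(ν) = (ν - (-3/5))^3*f(ν) = (-37*ν**2/19 - 19*ν/9 + 1/2)/(ν + 10/7).
Order-3 pole: residue = g''(a)/2; g''(-3/5) = -6720875/4170519, so the residue is -6720875/8341038.
List the singular points by increasing real part (a conjugate pair: the negative imaginary part first).


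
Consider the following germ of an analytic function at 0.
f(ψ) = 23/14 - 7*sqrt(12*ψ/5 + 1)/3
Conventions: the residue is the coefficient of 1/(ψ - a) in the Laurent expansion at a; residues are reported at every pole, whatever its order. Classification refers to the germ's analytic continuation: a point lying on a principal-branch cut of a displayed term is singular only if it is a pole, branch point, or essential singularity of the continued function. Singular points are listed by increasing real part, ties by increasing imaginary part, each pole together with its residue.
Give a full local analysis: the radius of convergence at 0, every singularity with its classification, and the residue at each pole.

Radius of convergence at 0: 5/12.
At -5/12: an algebraic (square-root) branch point.

Branch term (-7/3)*sqrt(1 - ψ/(-5/12)): its argument vanishes at ψ = -5/12, a square-root branch point, modulus 5/12.
The radius of convergence is the smallest modulus among the singular points: 5/12.


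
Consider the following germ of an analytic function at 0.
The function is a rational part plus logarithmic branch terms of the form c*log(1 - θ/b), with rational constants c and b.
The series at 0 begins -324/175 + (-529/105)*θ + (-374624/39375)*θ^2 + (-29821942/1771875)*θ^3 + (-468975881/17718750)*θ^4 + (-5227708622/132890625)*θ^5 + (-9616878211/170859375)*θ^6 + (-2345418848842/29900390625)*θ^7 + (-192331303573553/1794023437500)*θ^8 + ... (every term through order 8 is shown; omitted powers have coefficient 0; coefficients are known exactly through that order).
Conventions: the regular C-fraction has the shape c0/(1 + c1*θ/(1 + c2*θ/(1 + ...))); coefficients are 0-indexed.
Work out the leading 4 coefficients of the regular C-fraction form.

Taylor coefficients (read off): a_0 = -324/175, a_1 = -529/105, a_2 = -374624/39375, a_3 = -29821942/1771875.
c0 = a_0 = -324/175. Peel one level at a time: if S = 1 + c*θ/S' with S'(0) = 1, then c is the θ-coefficient of S and S' = c*θ/(S - 1).
S_1 = c0/f = 1 + (-2645/972)*θ + (53522449/23619600)*θ^2 + ...; c1 = -2645/972.
S_2 = c1*θ/(S_1 - 1) = 1 + (2327063/2794500)*θ + (50348282/223171875)*θ^2 + ...; c2 = 2327063/2794500.
S_3 = c2*θ/(S_2 - 1) = 1 + (-1812538152/6690306125)*θ + ...; c3 = -1812538152/6690306125.

The regular C-fraction coefficients are [-324/175, -2645/972, 2327063/2794500, -1812538152/6690306125].


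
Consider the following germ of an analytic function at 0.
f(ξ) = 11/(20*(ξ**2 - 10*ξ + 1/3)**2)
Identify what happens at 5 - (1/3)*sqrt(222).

The point is a pole of order 2.

The denominator factor ξ**2 - 10*ξ + 1/3 vanishes at 5 - (1/3)*sqrt(222) and appears to the power 2; the numerator there equals 11/20, nonzero, and no other factor vanishes.
Hence a pole whose order is the multiplicity, 2.


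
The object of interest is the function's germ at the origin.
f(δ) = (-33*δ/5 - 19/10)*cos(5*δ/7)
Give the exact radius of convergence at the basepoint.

The factor cos(5*δ/7) is entire and contributes no finite singular point.
The polynomial part has no poles.
No finite singular points: the Taylor series at 0 converges everywhere.

The radius of convergence is infinite.


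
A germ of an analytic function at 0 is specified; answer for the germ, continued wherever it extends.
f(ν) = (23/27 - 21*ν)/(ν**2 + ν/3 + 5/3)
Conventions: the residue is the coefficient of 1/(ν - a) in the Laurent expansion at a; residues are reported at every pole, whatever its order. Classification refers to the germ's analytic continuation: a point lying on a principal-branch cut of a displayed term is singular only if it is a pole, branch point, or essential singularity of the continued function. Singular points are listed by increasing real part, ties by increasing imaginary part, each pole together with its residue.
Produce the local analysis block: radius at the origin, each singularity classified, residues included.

Denominator factor (ν**2 + ν/3 + 5/3): discriminant -59/9, complex-conjugate roots (-1/6) + ((1/6)*sqrt(59))*i and (-1/6) - ((1/6)*sqrt(59))*i; poles of order 1, moduli (1/3)*sqrt(15) and (1/3)*sqrt(15).
The radius of convergence is the smallest modulus among the singular points: (1/3)*sqrt(15).
The factor ν**2 + ν/3 + 5/3 splits as (ν - a)(ν - a') with a = (-1/6) - ((1/6)*sqrt(59))*i, a' = (-1/6) + ((1/6)*sqrt(59))*i. At the order-1 pole a set g(ν) = (ν - a)*f(ν) = [23/27 - 21*ν] / (ν - a').
Simple pole: residue = g(a) at a = (-1/6) - ((1/6)*sqrt(59))*i, which is (-21/2) + ((235/1062)*sqrt(59))*i.
The factor ν**2 + ν/3 + 5/3 splits as (ν - a)(ν - a') with a = (-1/6) + ((1/6)*sqrt(59))*i, a' = (-1/6) - ((1/6)*sqrt(59))*i. At the order-1 pole a set g(ν) = (ν - a)*f(ν) = [23/27 - 21*ν] / (ν - a').
Simple pole: residue = g(a) at a = (-1/6) + ((1/6)*sqrt(59))*i, which is (-21/2) - ((235/1062)*sqrt(59))*i.
List the singular points by increasing real part (a conjugate pair: the negative imaginary part first).

Radius of convergence at 0: (1/3)*sqrt(15).
At (-1/6) - ((1/6)*sqrt(59))*i: a pole of order 1; residue (-21/2) + ((235/1062)*sqrt(59))*i.
At (-1/6) + ((1/6)*sqrt(59))*i: a pole of order 1; residue (-21/2) - ((235/1062)*sqrt(59))*i.


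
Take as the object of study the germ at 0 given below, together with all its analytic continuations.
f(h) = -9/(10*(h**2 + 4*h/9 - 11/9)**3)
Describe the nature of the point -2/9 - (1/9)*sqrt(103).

The denominator factor h**2 + 4*h/9 - 11/9 vanishes at -2/9 - (1/9)*sqrt(103) and appears to the power 3; the numerator there equals -9/10, nonzero, and no other factor vanishes.
Hence a pole whose order is the multiplicity, 3.

The point is a pole of order 3.


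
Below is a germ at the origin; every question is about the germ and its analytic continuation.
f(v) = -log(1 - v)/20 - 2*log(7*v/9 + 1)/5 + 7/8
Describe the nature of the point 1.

The point is a logarithmic branch point.

The term (-1/20)*log(1 - v/(1)) has argument 1 - 1/(1) = 0 at 1: a logarithmic (infinitely-sheeted) branch point; the remaining terms are analytic or single-valued there.


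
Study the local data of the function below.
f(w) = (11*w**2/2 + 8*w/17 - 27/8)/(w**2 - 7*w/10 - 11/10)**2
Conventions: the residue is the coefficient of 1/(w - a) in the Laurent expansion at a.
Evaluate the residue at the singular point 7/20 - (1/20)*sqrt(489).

The residue is -(104950/1355019)*sqrt(489).

The factor w**2 - 7*w/10 - 11/10 splits as (w - a)(w - a') with a = 7/20 - (1/20)*sqrt(489), a' = 7/20 + (1/20)*sqrt(489). At the order-2 pole a set g(w) = (w - a)^2*f(w) = [11*w**2/2 + 8*w/17 - 27/8] / (w - a')^2.
Order-2 pole: residue = g'(a); g'(7/20 - (1/20)*sqrt(489)) = -(104950/1355019)*sqrt(489), so the residue is -(104950/1355019)*sqrt(489).


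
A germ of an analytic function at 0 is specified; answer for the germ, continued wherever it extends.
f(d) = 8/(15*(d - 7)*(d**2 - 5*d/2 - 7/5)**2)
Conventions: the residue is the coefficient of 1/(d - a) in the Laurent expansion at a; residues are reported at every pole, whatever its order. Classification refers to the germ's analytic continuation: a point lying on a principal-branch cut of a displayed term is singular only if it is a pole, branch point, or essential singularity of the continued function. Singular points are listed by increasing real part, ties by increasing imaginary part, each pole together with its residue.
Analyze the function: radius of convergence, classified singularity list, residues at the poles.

Denominator factor (d**2 - 5*d/2 - 7/5)^2: discriminant 237/20, real irrational roots 5/4 + (1/20)*sqrt(1185) and 5/4 - (1/20)*sqrt(1185); poles of order 2, moduli 5/4 + (1/20)*sqrt(1185) and -5/4 + (1/20)*sqrt(1185).
Denominator factor (d - 7): pole of order 1 at 7, modulus 7.
The radius of convergence is the smallest modulus among the singular points: -5/4 + (1/20)*sqrt(1185).
The factor d**2 - 5*d/2 - 7/5 splits as (d - a)(d - a') with a = 5/4 - (1/20)*sqrt(1185), a' = 5/4 + (1/20)*sqrt(1185). At the order-2 pole a set g(d) = (d - a)^2*f(d) = [8/(15*(d - 7))] / (d - a')^2.
Order-2 pole: residue = g'(a); g'(5/4 - (1/20)*sqrt(1185)) = -80/271803 - (1779280/15266902707)*sqrt(1185), so the residue is -80/271803 - (1779280/15266902707)*sqrt(1185).
The factor d**2 - 5*d/2 - 7/5 splits as (d - a)(d - a') with a = 5/4 + (1/20)*sqrt(1185), a' = 5/4 - (1/20)*sqrt(1185). At the order-2 pole a set g(d) = (d - a)^2*f(d) = [8/(15*(d - 7))] / (d - a')^2.
Order-2 pole: residue = g'(a); g'(5/4 + (1/20)*sqrt(1185)) = -80/271803 + (1779280/15266902707)*sqrt(1185), so the residue is -80/271803 + (1779280/15266902707)*sqrt(1185).
At the order-1 pole 7 set g(d) = (d - (7))*f(d) = 8/(15*(d**2 - 5*d/2 - 7/5)**2).
Simple pole: residue = g(a) at a = 7, which is 160/271803.
List the singular points by increasing real part (a conjugate pair: the negative imaginary part first).

Radius of convergence at 0: -5/4 + (1/20)*sqrt(1185).
At 5/4 - (1/20)*sqrt(1185): a pole of order 2; residue -80/271803 - (1779280/15266902707)*sqrt(1185).
At 5/4 + (1/20)*sqrt(1185): a pole of order 2; residue -80/271803 + (1779280/15266902707)*sqrt(1185).
At 7: a pole of order 1; residue 160/271803.


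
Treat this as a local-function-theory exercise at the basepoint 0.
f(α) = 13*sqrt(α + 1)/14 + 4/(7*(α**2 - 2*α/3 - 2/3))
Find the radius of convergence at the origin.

The radius of convergence is -1/3 + (1/3)*sqrt(7).

Denominator factor (α**2 - 2*α/3 - 2/3): discriminant 28/9, real irrational roots 1/3 + (1/3)*sqrt(7) and 1/3 - (1/3)*sqrt(7); poles of order 1, moduli 1/3 + (1/3)*sqrt(7) and -1/3 + (1/3)*sqrt(7).
Branch term (13/14)*sqrt(1 - α/(-1)): its argument vanishes at α = -1, a square-root branch point, modulus 1.
The radius of convergence is the smallest modulus among the singular points: -1/3 + (1/3)*sqrt(7).


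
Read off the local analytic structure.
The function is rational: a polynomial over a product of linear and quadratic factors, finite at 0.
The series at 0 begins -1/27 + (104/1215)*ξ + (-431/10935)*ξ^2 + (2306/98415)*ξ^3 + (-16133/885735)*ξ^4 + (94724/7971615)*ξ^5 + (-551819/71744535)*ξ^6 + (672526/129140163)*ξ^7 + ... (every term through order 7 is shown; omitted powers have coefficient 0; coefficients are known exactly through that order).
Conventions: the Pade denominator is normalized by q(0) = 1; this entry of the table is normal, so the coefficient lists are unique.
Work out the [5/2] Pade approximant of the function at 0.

The Pade approximant has numerator coefficients [-1/27, 1386962/6876495, -5058332/23380083, -7505912/116900415, 652688/116900415, 1305376/116900415]; denominator coefficients [1, -479014/152811, -19228471/7793361].

Taylor coefficients needed (read off): a_0 = -1/27, a_1 = 104/1215, a_2 = -431/10935, a_3 = 2306/98415, a_4 = -16133/885735, a_5 = 94724/7971615, a_6 = -551819/71744535, a_7 = 672526/129140163.
Write the denominator as Q(ξ) = 1 + q1*ξ + q2*ξ^2. Requiring Q*f - P = O(ξ^8) with deg P <= 5 kills the coefficients of ξ^6..ξ^7 in Q*f:
  ξ^6: a_6 + q1*a_5 + q2*a_4 = 0, i.e. -551819/71744535 + (94724/7971615)*q1 + (-16133/885735)*q2 = 0.
  ξ^7: a_7 + q1*a_6 + q2*a_5 = 0, i.e. 672526/129140163 + (-551819/71744535)*q1 + (94724/7971615)*q2 = 0.
Solving this linear system: q1 = -479014/152811, q2 = -19228471/7793361.
The numerator is Q*f truncated at degree 5: P0 = a_0 = -1/27; P1 = a_1 + q1*a_0 = 1386962/6876495; P2 = a_2 + q1*a_1 + q2*a_0 = -5058332/23380083; P3 = a_3 + q1*a_2 + q2*a_1 = -7505912/116900415; P4 = a_4 + q1*a_3 + q2*a_2 = 652688/116900415; P5 = a_5 + q1*a_4 + q2*a_3 = 1305376/116900415.


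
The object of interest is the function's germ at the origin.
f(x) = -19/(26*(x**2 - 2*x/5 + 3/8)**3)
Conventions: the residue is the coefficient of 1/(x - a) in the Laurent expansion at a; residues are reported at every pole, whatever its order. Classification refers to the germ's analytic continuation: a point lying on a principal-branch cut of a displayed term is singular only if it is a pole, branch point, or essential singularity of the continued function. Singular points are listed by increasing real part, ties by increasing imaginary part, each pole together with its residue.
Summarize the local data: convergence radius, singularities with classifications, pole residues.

Radius of convergence at 0: (1/4)*sqrt(6).
At (1/5) - ((1/20)*sqrt(134))*i: a pole of order 3; residue -((712500/3909919)*sqrt(134))*i.
At (1/5) + ((1/20)*sqrt(134))*i: a pole of order 3; residue ((712500/3909919)*sqrt(134))*i.

Denominator factor (x**2 - 2*x/5 + 3/8)^3: discriminant -67/50, complex-conjugate roots (1/5) + ((1/20)*sqrt(134))*i and (1/5) - ((1/20)*sqrt(134))*i; poles of order 3, moduli (1/4)*sqrt(6) and (1/4)*sqrt(6).
The radius of convergence is the smallest modulus among the singular points: (1/4)*sqrt(6).
The factor x**2 - 2*x/5 + 3/8 splits as (x - a)(x - a') with a = (1/5) - ((1/20)*sqrt(134))*i, a' = (1/5) + ((1/20)*sqrt(134))*i. At the order-3 pole a set g(x) = (x - a)^3*f(x) = [-19/26] / (x - a')^3.
Order-3 pole: residue = g''(a)/2; g''((1/5) - ((1/20)*sqrt(134))*i) = -((1425000/3909919)*sqrt(134))*i, so the residue is -((712500/3909919)*sqrt(134))*i.
The factor x**2 - 2*x/5 + 3/8 splits as (x - a)(x - a') with a = (1/5) + ((1/20)*sqrt(134))*i, a' = (1/5) - ((1/20)*sqrt(134))*i. At the order-3 pole a set g(x) = (x - a)^3*f(x) = [-19/26] / (x - a')^3.
Order-3 pole: residue = g''(a)/2; g''((1/5) + ((1/20)*sqrt(134))*i) = ((1425000/3909919)*sqrt(134))*i, so the residue is ((712500/3909919)*sqrt(134))*i.
List the singular points by increasing real part (a conjugate pair: the negative imaginary part first).


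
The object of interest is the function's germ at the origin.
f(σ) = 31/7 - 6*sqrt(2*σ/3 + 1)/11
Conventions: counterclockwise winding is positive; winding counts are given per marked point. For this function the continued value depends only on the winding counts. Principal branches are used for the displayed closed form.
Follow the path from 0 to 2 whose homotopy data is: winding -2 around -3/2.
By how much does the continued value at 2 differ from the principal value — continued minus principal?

The rational part is single-valued and drops out of the difference; each branch term changes only by its own monodromy.
(-6/11)*sqrt(1 - σ/(-3/2)): winding -2 is even, the square root returns to the same sheet, contribution 0.
Summing the contributions at σ = 2 gives 0.

Continued minus principal equals 0.


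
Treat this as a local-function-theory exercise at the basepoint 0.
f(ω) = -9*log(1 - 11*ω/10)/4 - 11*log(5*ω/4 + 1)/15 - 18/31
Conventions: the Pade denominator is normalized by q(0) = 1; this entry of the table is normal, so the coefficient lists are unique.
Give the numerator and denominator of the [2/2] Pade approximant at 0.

Taylor coefficients needed (expand at 0): a_0 = -18/31, a_1 = 187/120, a_2 = 2321/1200, a_3 = 37499/72000, a_4 = 2440603/1920000.
Write the denominator as Q(ω) = 1 + q1*ω + q2*ω^2. Requiring Q*f - P = O(ω^5) with deg P <= 2 kills the coefficients of ω^3..ω^4 in Q*f:
  ω^3: a_3 + q1*a_2 + q2*a_1 = 0, i.e. 37499/72000 + (2321/1200)*q1 + (187/120)*q2 = 0.
  ω^4: a_4 + q1*a_3 + q2*a_2 = 0, i.e. 2440603/1920000 + (37499/72000)*q1 + (2321/1200)*q2 = 0.
Solving this linear system: q1 = 5561131/16733840, q2 = -374851703/502015200.
The numerator is Q*f truncated at degree 2: P0 = a_0 = -18/31; P1 = a_1 + q1*a_0 = 132803168/97265445; P2 = a_2 + q1*a_1 + q2*a_0 = 179628851207/62249884800.

The Pade approximant has numerator coefficients [-18/31, 132803168/97265445, 179628851207/62249884800]; denominator coefficients [1, 5561131/16733840, -374851703/502015200].


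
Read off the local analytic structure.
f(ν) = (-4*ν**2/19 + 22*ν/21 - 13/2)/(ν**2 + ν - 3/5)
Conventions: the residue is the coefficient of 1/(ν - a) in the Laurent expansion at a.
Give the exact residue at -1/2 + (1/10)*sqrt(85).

The factor ν**2 + ν - 3/5 splits as (ν - a)(ν - a') with a = -1/2 + (1/10)*sqrt(85), a' = -1/2 - (1/10)*sqrt(85). At the order-1 pole a set g(ν) = (ν - a)*f(ν) = [-4*ν**2/19 + 22*ν/21 - 13/2] / (ν - a').
Simple pole: residue = g(a) at a = -1/2 + (1/10)*sqrt(85), which is 251/399 - (28949/67830)*sqrt(85).

The residue is 251/399 - (28949/67830)*sqrt(85).


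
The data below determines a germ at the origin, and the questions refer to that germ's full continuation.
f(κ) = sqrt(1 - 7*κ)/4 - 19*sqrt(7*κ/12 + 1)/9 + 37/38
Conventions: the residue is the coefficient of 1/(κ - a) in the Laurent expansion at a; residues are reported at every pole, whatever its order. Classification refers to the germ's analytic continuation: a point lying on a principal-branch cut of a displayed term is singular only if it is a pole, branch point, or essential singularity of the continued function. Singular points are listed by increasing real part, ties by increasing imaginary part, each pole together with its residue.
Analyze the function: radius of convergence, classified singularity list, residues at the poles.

Branch term (-19/9)*sqrt(1 - κ/(-12/7)): its argument vanishes at κ = -12/7, a square-root branch point, modulus 12/7.
Branch term (1/4)*sqrt(1 - κ/(1/7)): its argument vanishes at κ = 1/7, a square-root branch point, modulus 1/7.
The radius of convergence is the smallest modulus among the singular points: 1/7.
List the singular points by increasing real part (a conjugate pair: the negative imaginary part first).

Radius of convergence at 0: 1/7.
At -12/7: an algebraic (square-root) branch point.
At 1/7: an algebraic (square-root) branch point.


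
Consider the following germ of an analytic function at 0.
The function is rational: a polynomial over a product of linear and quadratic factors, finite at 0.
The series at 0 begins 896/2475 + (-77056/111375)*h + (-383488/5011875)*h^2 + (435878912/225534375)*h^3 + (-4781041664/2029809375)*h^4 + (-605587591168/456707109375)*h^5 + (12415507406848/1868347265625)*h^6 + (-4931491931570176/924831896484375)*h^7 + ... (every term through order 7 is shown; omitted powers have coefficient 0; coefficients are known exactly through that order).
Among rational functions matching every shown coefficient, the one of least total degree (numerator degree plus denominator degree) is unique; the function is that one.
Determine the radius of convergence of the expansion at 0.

The radius of convergence is (1/4)*sqrt(10).

No rational of total degree below 5 reproduces all 8 coefficients; solving the [0/5] Pade equations on them gives f(h) = -7/(11*(h - 9/2)*(h**2 + 2*h/3 + 5/8)**2), whose expansion matches every shown term.
Denominator factor (h - 9/2): pole of order 1 at 9/2, modulus 9/2.
Denominator factor (h**2 + 2*h/3 + 5/8)^2: discriminant -37/18, complex-conjugate roots (-1/3) + ((1/12)*sqrt(74))*i and (-1/3) - ((1/12)*sqrt(74))*i; poles of order 2, moduli (1/4)*sqrt(10) and (1/4)*sqrt(10).
The radius of convergence is the smallest modulus among the singular points: (1/4)*sqrt(10).


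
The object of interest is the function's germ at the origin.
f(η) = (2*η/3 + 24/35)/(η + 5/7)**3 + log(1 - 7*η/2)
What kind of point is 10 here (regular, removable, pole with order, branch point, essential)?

The point is a regular point.

Denominator factors: η + 5/7 = 75/7 at η = 10 — none vanishes.
Branch term log(1 - η/(2/7)): argument at 10 is -34, nonzero, so 10 is not its branch point (a point on a principal cut is still regular for the continued germ).
So the germ continues analytically to 10.


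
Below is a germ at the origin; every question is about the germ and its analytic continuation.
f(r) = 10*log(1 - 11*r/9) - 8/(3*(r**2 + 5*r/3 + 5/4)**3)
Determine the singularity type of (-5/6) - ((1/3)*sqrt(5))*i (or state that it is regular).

The point is a pole of order 3.

The denominator factor r**2 + 5*r/3 + 5/4 vanishes at (-5/6) - ((1/3)*sqrt(5))*i and appears to the power 3; the numerator there equals -8/3, nonzero, and no other factor vanishes.
The branch terms are analytic at this point.
Hence a pole whose order is the multiplicity, 3.


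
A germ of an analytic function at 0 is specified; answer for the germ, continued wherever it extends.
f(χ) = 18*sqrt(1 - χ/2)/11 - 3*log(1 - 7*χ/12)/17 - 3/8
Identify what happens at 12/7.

The term (-3/17)*log(1 - χ/(12/7)) has argument 1 - 12/7/(12/7) = 0 at 12/7: a logarithmic (infinitely-sheeted) branch point; the remaining terms are analytic or single-valued there.

The point is a logarithmic branch point.


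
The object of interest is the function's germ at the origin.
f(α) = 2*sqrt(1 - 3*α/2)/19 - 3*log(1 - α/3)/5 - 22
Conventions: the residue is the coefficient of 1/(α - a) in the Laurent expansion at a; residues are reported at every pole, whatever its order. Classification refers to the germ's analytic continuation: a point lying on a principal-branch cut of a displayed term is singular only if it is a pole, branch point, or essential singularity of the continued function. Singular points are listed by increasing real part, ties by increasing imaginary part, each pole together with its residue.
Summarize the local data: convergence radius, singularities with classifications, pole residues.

Radius of convergence at 0: 2/3.
At 2/3: an algebraic (square-root) branch point.
At 3: a logarithmic branch point.

Branch term (-3/5)*log(1 - α/(3)): its argument vanishes at α = 3, a logarithmic branch point, modulus 3.
Branch term (2/19)*sqrt(1 - α/(2/3)): its argument vanishes at α = 2/3, a square-root branch point, modulus 2/3.
The radius of convergence is the smallest modulus among the singular points: 2/3.
List the singular points by increasing real part (a conjugate pair: the negative imaginary part first).


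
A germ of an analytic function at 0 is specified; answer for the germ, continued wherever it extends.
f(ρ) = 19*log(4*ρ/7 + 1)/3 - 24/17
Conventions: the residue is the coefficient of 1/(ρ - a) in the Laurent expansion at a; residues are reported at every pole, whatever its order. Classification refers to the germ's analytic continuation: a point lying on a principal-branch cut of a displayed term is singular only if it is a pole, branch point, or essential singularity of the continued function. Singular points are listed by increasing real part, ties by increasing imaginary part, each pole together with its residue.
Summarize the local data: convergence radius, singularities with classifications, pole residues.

Radius of convergence at 0: 7/4.
At -7/4: a logarithmic branch point.

Branch term (19/3)*log(1 - ρ/(-7/4)): its argument vanishes at ρ = -7/4, a logarithmic branch point, modulus 7/4.
The radius of convergence is the smallest modulus among the singular points: 7/4.


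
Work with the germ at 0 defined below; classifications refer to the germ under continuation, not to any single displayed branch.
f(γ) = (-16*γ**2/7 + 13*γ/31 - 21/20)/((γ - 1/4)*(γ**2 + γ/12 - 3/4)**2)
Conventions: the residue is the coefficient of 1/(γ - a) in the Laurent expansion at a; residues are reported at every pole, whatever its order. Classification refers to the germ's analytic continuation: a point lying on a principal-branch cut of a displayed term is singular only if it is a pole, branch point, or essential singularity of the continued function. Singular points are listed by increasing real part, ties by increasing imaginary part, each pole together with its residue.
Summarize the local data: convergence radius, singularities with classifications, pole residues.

Denominator factor (γ**2 + γ/12 - 3/4)^2: discriminant 433/144, real irrational roots -1/24 + (1/24)*sqrt(433) and -1/24 - (1/24)*sqrt(433); poles of order 2, moduli -1/24 + (1/24)*sqrt(433) and 1/24 + (1/24)*sqrt(433).
Denominator factor (γ - 1/4): pole of order 1 at 1/4, modulus 1/4.
The radius of convergence is the smallest modulus among the singular points: 1/4.
The factor γ**2 + γ/12 - 3/4 splits as (γ - a)(γ - a') with a = -1/24 - (1/24)*sqrt(433), a' = -1/24 + (1/24)*sqrt(433). At the order-2 pole a set g(γ) = (γ - a)^2*f(γ) = [(-16*γ**2/7 + 13*γ/31 - 21/20)/(γ - 1/4)] / (γ - a')^2.
Order-2 pole: residue = g'(a); g'(-1/24 - (1/24)*sqrt(433)) = 21249/17360 - (19274859/650961808)*sqrt(433), so the residue is 21249/17360 - (19274859/650961808)*sqrt(433).
At the order-1 pole 1/4 set g(γ) = (γ - (1/4))*f(γ) = (-16*γ**2/7 + 13*γ/31 - 21/20)/(γ**2 + γ/12 - 3/4)**2.
Simple pole: residue = g(a) at a = 1/4, which is -21249/8680.
The factor γ**2 + γ/12 - 3/4 splits as (γ - a)(γ - a') with a = -1/24 + (1/24)*sqrt(433), a' = -1/24 - (1/24)*sqrt(433). At the order-2 pole a set g(γ) = (γ - a)^2*f(γ) = [(-16*γ**2/7 + 13*γ/31 - 21/20)/(γ - 1/4)] / (γ - a')^2.
Order-2 pole: residue = g'(a); g'(-1/24 + (1/24)*sqrt(433)) = 21249/17360 + (19274859/650961808)*sqrt(433), so the residue is 21249/17360 + (19274859/650961808)*sqrt(433).
List the singular points by increasing real part (a conjugate pair: the negative imaginary part first).

Radius of convergence at 0: 1/4.
At -1/24 - (1/24)*sqrt(433): a pole of order 2; residue 21249/17360 - (19274859/650961808)*sqrt(433).
At 1/4: a pole of order 1; residue -21249/8680.
At -1/24 + (1/24)*sqrt(433): a pole of order 2; residue 21249/17360 + (19274859/650961808)*sqrt(433).


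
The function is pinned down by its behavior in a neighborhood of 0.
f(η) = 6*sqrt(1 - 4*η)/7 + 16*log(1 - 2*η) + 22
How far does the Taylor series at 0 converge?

Branch term (16)*log(1 - η/(1/2)): its argument vanishes at η = 1/2, a logarithmic branch point, modulus 1/2.
Branch term (6/7)*sqrt(1 - η/(1/4)): its argument vanishes at η = 1/4, a square-root branch point, modulus 1/4.
The radius of convergence is the smallest modulus among the singular points: 1/4.

The radius of convergence is 1/4.


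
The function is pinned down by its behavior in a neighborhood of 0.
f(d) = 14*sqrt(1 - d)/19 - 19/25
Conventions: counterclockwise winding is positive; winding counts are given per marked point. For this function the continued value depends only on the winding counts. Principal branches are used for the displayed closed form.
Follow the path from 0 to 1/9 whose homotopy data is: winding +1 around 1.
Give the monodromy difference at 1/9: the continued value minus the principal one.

Continued minus principal equals -(56/57)*sqrt(2).

The rational part is single-valued and drops out of the difference; each branch term changes only by its own monodromy.
(14/19)*sqrt(1 - d/(1)): winding +1 is odd, the square root flips sign, contributing -2*(14/19)*sqrt(1 - (1/9)/(1)) = -2*(14/19)*sqrt(8/9) = -(56/57)*sqrt(2).
Summing the contributions at d = 1/9 gives -(56/57)*sqrt(2).
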